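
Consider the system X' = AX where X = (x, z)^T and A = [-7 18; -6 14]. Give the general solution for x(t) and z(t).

Coefficient matrix A = [[-7, 18], [-6, 14]].
Characteristic polynomial det(A - λI) = λ^2 - 7λ + 10 = 0.
Eigenvalues λ = 5, 2.
For λ=5: (A-λI) row 1 is [-12, 18], so an eigenvector is (3, 2).
For λ=2: (A-λI) row 1 is [-9, 18], so an eigenvector is (2, 1).
General solution: K_1e^(5t)(3,2) + K_2e^(2t)(2,1).

x(t) = 3K_1e^(5t) + 2K_2e^(2t), z(t) = 2K_1e^(5t) + K_2e^(2t)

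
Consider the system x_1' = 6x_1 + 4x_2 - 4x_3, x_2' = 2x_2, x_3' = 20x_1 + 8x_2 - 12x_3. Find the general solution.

Coefficient matrix A = [[6, 4, -4], [0, 2, 0], [20, 8, -12]].
det(A - λI) = 0 gives eigenvalues λ = 2, -4, -2.
For λ=2: eigenvector (1,1,2).
For λ=-4: eigenvector (2,0,5).
For λ=-2: eigenvector (-1,0,-2).
General solution: c_1e^(2t)(1,1,2) + c_2e^(-4t)(2,0,5) + c_3e^(-2t)(-1,0,-2).

x_1(t) = c_1e^(2t) + 2c_2e^(-4t) - c_3e^(-2t), x_2(t) = c_1e^(2t), x_3(t) = 2c_1e^(2t) + 5c_2e^(-4t) - 2c_3e^(-2t)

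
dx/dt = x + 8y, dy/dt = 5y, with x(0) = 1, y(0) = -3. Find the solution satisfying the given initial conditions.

x(t) = -6e^(5t) + 7e^(t), y(t) = -3e^(5t)

Coefficient matrix A = [[1, 8], [0, 5]].
Characteristic polynomial det(A - λI) = λ^2 - 6λ + 5 = 0.
Eigenvalues λ = 5, 1.
For λ=5: (A-λI) row 1 is [-4, 8], so an eigenvector is (2, 1).
For λ=1: (A-λI) row 1 is [0, 8], so an eigenvector is (-1, 0).
General solution: c_1e^(5t)(2,1) + c_2e^(t)(-1,0).
Applying x(0)=1, y(0)=-3 gives c_1=-3, c_2=-7.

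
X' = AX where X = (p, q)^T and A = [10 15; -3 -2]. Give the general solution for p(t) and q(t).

Coefficient matrix A = [[10, 15], [-3, -2]].
Characteristic polynomial det(A - λI) = λ^2 - 8λ + 25 = 0.
Eigenvalues λ = 4 ± 3i (complex conjugate pair).
For λ=4+3i: an eigenvector is (-2,1) - i(1,0) = (-2 - i, 1).
A real fundamental pair from Re and Im of e^((4+3i)t)v: X_1 = e^(4t)(cos(3t)·(-2,1) + sin(3t)·(1,0)), X_2 = e^(4t)(sin(3t)·(-2,1) - cos(3t)·(1,0)).
General solution: c_1X_1 + c_2X_2.

p(t) = c_1e^(4t)sin(3t) - 2c_1e^(4t)cos(3t) - 2c_2e^(4t)sin(3t) - c_2e^(4t)cos(3t), q(t) = c_1e^(4t)cos(3t) + c_2e^(4t)sin(3t)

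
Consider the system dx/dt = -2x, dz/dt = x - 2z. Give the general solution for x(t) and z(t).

x(t) = -C_2e^(-2t), z(t) = -C_1e^(-2t) - C_2te^(-2t) + 3C_2e^(-2t)

Coefficient matrix A = [[-2, 0], [1, -2]].
Characteristic polynomial det(A - λI) = λ^2 + 4λ + 4 = 0.
Single eigenvalue λ = -2 with algebraic multiplicity 2.
Eigenvector v = (0,-1); generalized eigenvector w with (A-λI)w=v is (-1,3).
General solution: e^(-2t)[C_1·v + C_2·(t·v + w)].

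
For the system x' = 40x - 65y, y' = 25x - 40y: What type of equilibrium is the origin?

center

A = [[40,-65],[25,-40]]; det(A-λI) = λ^2 + 25.
λ = 0 ± 5i: zero real part.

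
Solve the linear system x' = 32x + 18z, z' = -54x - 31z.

x(t) = -C_1e^(-4t) - 2C_2e^(5t), z(t) = 2C_1e^(-4t) + 3C_2e^(5t)

Coefficient matrix A = [[32, 18], [-54, -31]].
Characteristic polynomial det(A - λI) = λ^2 - λ - 20 = 0.
Eigenvalues λ = -4, 5.
For λ=-4: (A-λI) row 1 is [36, 18], so an eigenvector is (-1, 2).
For λ=5: (A-λI) row 1 is [27, 18], so an eigenvector is (-2, 3).
General solution: C_1e^(-4t)(-1,2) + C_2e^(5t)(-2,3).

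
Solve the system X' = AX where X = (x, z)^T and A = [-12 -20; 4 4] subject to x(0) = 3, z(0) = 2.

Coefficient matrix A = [[-12, -20], [4, 4]].
Characteristic polynomial det(A - λI) = λ^2 + 8λ + 32 = 0.
Eigenvalues λ = -4 ± 4i (complex conjugate pair).
For λ=-4+4i: an eigenvector is (-1,0) - i(2,-1) = (-1 - 2i, 0 + i).
A real fundamental pair from Re and Im of e^((-4+4i)t)v: X_1 = e^(-4t)(cos(4t)·(-1,0) + sin(4t)·(2,-1)), X_2 = e^(-4t)(sin(4t)·(-1,0) - cos(4t)·(2,-1)).
General solution: K_1X_1 + K_2X_2.
Applying x(0)=3, z(0)=2 gives K_1=-7, K_2=2.

x(t) = -16e^(-4t)sin(4t) + 3e^(-4t)cos(4t), z(t) = 7e^(-4t)sin(4t) + 2e^(-4t)cos(4t)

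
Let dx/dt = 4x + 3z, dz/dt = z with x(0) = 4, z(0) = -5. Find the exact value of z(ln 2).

-10

A = [[4,3],[0,1]]; eigenvalues λ = 4, 1.
Eigenvectors: (1,0) for λ=4, (-1,1) for λ=1.
From the initial condition, c_1 = -1, c_2 = -5.
z(ln 2) = (-1)(2^4)(0) + (-5)(2^1)(1) = -10.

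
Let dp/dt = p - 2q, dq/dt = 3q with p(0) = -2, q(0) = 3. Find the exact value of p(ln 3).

A = [[1,-2],[0,3]]; eigenvalues λ = 3, 1.
Eigenvectors: (-1,1) for λ=3, (-1,0) for λ=1.
From the initial condition, c_1 = 3, c_2 = -1.
p(ln 3) = (3)(3^3)(-1) + (-1)(3^1)(-1) = -78.

-78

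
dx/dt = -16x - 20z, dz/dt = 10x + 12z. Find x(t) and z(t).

Coefficient matrix A = [[-16, -20], [10, 12]].
Characteristic polynomial det(A - λI) = λ^2 + 4λ + 8 = 0.
Eigenvalues λ = -2 ± 2i (complex conjugate pair).
For λ=-2+2i: an eigenvector is (-3,2) - i(1,-1) = (-3 - i, 2 + i).
A real fundamental pair from Re and Im of e^((-2+2i)t)v: X_1 = e^(-2t)(cos(2t)·(-3,2) + sin(2t)·(1,-1)), X_2 = e^(-2t)(sin(2t)·(-3,2) - cos(2t)·(1,-1)).
General solution: c_1X_1 + c_2X_2.

x(t) = c_1e^(-2t)sin(2t) - 3c_1e^(-2t)cos(2t) - 3c_2e^(-2t)sin(2t) - c_2e^(-2t)cos(2t), z(t) = -c_1e^(-2t)sin(2t) + 2c_1e^(-2t)cos(2t) + 2c_2e^(-2t)sin(2t) + c_2e^(-2t)cos(2t)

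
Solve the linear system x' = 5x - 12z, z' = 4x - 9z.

x(t) = 3K_1e^(-3t) + 2K_2e^(-t), z(t) = 2K_1e^(-3t) + K_2e^(-t)

Coefficient matrix A = [[5, -12], [4, -9]].
Characteristic polynomial det(A - λI) = λ^2 + 4λ + 3 = 0.
Eigenvalues λ = -3, -1.
For λ=-3: (A-λI) row 1 is [8, -12], so an eigenvector is (3, 2).
For λ=-1: (A-λI) row 1 is [6, -12], so an eigenvector is (2, 1).
General solution: K_1e^(-3t)(3,2) + K_2e^(-t)(2,1).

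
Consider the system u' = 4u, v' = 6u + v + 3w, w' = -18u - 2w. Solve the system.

u(t) = K_1e^(4t), v(t) = -K_1e^(4t) - K_2e^(-2t) + K_3e^(t), w(t) = -3K_1e^(4t) + K_2e^(-2t)

Coefficient matrix A = [[4, 0, 0], [6, 1, 3], [-18, 0, -2]].
det(A - λI) = 0 gives eigenvalues λ = 4, -2, 1.
For λ=4: eigenvector (1,-1,-3).
For λ=-2: eigenvector (0,-1,1).
For λ=1: eigenvector (0,1,0).
General solution: K_1e^(4t)(1,-1,-3) + K_2e^(-2t)(0,-1,1) + K_3e^(t)(0,1,0).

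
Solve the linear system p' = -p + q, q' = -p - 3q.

p(t) = c_1e^(-2t) + c_2te^(-2t) + 2c_2e^(-2t), q(t) = -c_1e^(-2t) - c_2te^(-2t) - c_2e^(-2t)

Coefficient matrix A = [[-1, 1], [-1, -3]].
Characteristic polynomial det(A - λI) = λ^2 + 4λ + 4 = 0.
Single eigenvalue λ = -2 with algebraic multiplicity 2.
Eigenvector v = (1,-1); generalized eigenvector w with (A-λI)w=v is (2,-1).
General solution: e^(-2t)[c_1·v + c_2·(t·v + w)].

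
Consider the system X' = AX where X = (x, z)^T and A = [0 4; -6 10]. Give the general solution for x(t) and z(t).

x(t) = K_1e^(4t) + 2K_2e^(6t), z(t) = K_1e^(4t) + 3K_2e^(6t)

Coefficient matrix A = [[0, 4], [-6, 10]].
Characteristic polynomial det(A - λI) = λ^2 - 10λ + 24 = 0.
Eigenvalues λ = 4, 6.
For λ=4: (A-λI) row 1 is [-4, 4], so an eigenvector is (1, 1).
For λ=6: (A-λI) row 1 is [-6, 4], so an eigenvector is (2, 3).
General solution: K_1e^(4t)(1,1) + K_2e^(6t)(2,3).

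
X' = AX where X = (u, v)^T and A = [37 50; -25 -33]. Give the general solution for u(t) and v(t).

Coefficient matrix A = [[37, 50], [-25, -33]].
Characteristic polynomial det(A - λI) = λ^2 - 4λ + 29 = 0.
Eigenvalues λ = 2 ± 5i (complex conjugate pair).
For λ=2+5i: an eigenvector is (-1,1) - i(3,-2) = (-1 - 3i, 1 + 2i).
A real fundamental pair from Re and Im of e^((2+5i)t)v: X_1 = e^(2t)(cos(5t)·(-1,1) + sin(5t)·(3,-2)), X_2 = e^(2t)(sin(5t)·(-1,1) - cos(5t)·(3,-2)).
General solution: C_1X_1 + C_2X_2.

u(t) = 3C_1e^(2t)sin(5t) - C_1e^(2t)cos(5t) - C_2e^(2t)sin(5t) - 3C_2e^(2t)cos(5t), v(t) = -2C_1e^(2t)sin(5t) + C_1e^(2t)cos(5t) + C_2e^(2t)sin(5t) + 2C_2e^(2t)cos(5t)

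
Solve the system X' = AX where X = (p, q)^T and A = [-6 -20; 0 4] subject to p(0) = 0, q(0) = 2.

p(t) = -4e^(4t) + 4e^(-6t), q(t) = 2e^(4t)

Coefficient matrix A = [[-6, -20], [0, 4]].
Characteristic polynomial det(A - λI) = λ^2 + 2λ - 24 = 0.
Eigenvalues λ = -6, 4.
For λ=-6: (A-λI) row 1 is [0, -20], so an eigenvector is (-1, 0).
For λ=4: (A-λI) row 1 is [-10, -20], so an eigenvector is (-2, 1).
General solution: c_1e^(-6t)(-1,0) + c_2e^(4t)(-2,1).
Applying p(0)=0, q(0)=2 gives c_1=-4, c_2=2.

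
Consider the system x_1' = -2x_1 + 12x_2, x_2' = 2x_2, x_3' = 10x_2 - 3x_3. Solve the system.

x_1(t) = c_1e^(-2t) + 3c_2e^(2t), x_2(t) = c_2e^(2t), x_3(t) = 2c_2e^(2t) + c_3e^(-3t)

Coefficient matrix A = [[-2, 12, 0], [0, 2, 0], [0, 10, -3]].
det(A - λI) = 0 gives eigenvalues λ = -2, 2, -3.
For λ=-2: eigenvector (1,0,0).
For λ=2: eigenvector (3,1,2).
For λ=-3: eigenvector (0,0,1).
General solution: c_1e^(-2t)(1,0,0) + c_2e^(2t)(3,1,2) + c_3e^(-3t)(0,0,1).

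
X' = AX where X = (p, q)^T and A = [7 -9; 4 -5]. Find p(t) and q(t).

Coefficient matrix A = [[7, -9], [4, -5]].
Characteristic polynomial det(A - λI) = λ^2 - 2λ + 1 = 0.
Single eigenvalue λ = 1 with algebraic multiplicity 2.
Eigenvector v = (-3,-2); generalized eigenvector w with (A-λI)w=v is (-2,-1).
General solution: e^(t)[c_1·v + c_2·(t·v + w)].

p(t) = -3c_1e^(t) - 3c_2te^(t) - 2c_2e^(t), q(t) = -2c_1e^(t) - 2c_2te^(t) - c_2e^(t)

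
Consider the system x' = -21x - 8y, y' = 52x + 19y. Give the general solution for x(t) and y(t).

Coefficient matrix A = [[-21, -8], [52, 19]].
Characteristic polynomial det(A - λI) = λ^2 + 2λ + 17 = 0.
Eigenvalues λ = -1 ± 4i (complex conjugate pair).
For λ=-1+4i: an eigenvector is (-1,2) - i(1,-3) = (-1 - i, 2 + 3i).
A real fundamental pair from Re and Im of e^((-1+4i)t)v: X_1 = e^(-t)(cos(4t)·(-1,2) + sin(4t)·(1,-3)), X_2 = e^(-t)(sin(4t)·(-1,2) - cos(4t)·(1,-3)).
General solution: K_1X_1 + K_2X_2.

x(t) = K_1e^(-t)sin(4t) - K_1e^(-t)cos(4t) - K_2e^(-t)sin(4t) - K_2e^(-t)cos(4t), y(t) = -3K_1e^(-t)sin(4t) + 2K_1e^(-t)cos(4t) + 2K_2e^(-t)sin(4t) + 3K_2e^(-t)cos(4t)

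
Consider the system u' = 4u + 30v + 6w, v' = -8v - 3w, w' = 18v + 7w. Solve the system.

Coefficient matrix A = [[4, 30, 6], [0, -8, -3], [0, 18, 7]].
det(A - λI) = 0 gives eigenvalues λ = 4, 1, -2.
For λ=4: eigenvector (1,0,0).
For λ=1: eigenvector (4,-1,3).
For λ=-2: eigenvector (-3,1,-2).
General solution: c_1e^(4t)(1,0,0) + c_2e^(t)(4,-1,3) + c_3e^(-2t)(-3,1,-2).

u(t) = c_1e^(4t) + 4c_2e^(t) - 3c_3e^(-2t), v(t) = -c_2e^(t) + c_3e^(-2t), w(t) = 3c_2e^(t) - 2c_3e^(-2t)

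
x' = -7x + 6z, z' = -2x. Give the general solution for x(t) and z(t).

x(t) = 3C_1e^(-3t) + 2C_2e^(-4t), z(t) = 2C_1e^(-3t) + C_2e^(-4t)

Coefficient matrix A = [[-7, 6], [-2, 0]].
Characteristic polynomial det(A - λI) = λ^2 + 7λ + 12 = 0.
Eigenvalues λ = -3, -4.
For λ=-3: (A-λI) row 1 is [-4, 6], so an eigenvector is (3, 2).
For λ=-4: (A-λI) row 1 is [-3, 6], so an eigenvector is (2, 1).
General solution: C_1e^(-3t)(3,2) + C_2e^(-4t)(2,1).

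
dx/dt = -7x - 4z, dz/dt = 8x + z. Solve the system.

Coefficient matrix A = [[-7, -4], [8, 1]].
Characteristic polynomial det(A - λI) = λ^2 + 6λ + 25 = 0.
Eigenvalues λ = -3 ± 4i (complex conjugate pair).
For λ=-3+4i: an eigenvector is (0,-1) - i(1,-1) = (0 - i, -1 + i).
A real fundamental pair from Re and Im of e^((-3+4i)t)v: X_1 = e^(-3t)(cos(4t)·(0,-1) + sin(4t)·(1,-1)), X_2 = e^(-3t)(sin(4t)·(0,-1) - cos(4t)·(1,-1)).
General solution: K_1X_1 + K_2X_2.

x(t) = K_1e^(-3t)sin(4t) - K_2e^(-3t)cos(4t), z(t) = -K_1e^(-3t)sin(4t) - K_1e^(-3t)cos(4t) - K_2e^(-3t)sin(4t) + K_2e^(-3t)cos(4t)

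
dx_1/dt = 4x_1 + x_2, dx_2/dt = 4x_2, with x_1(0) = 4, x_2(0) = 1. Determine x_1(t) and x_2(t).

Coefficient matrix A = [[4, 1], [0, 4]].
Characteristic polynomial det(A - λI) = λ^2 - 8λ + 16 = 0.
Single eigenvalue λ = 4 with algebraic multiplicity 2.
Eigenvector v = (-1,0); generalized eigenvector w with (A-λI)w=v is (3,-1).
General solution: e^(4t)[C_1·v + C_2·(t·v + w)].
Applying x_1(0)=4, x_2(0)=1 gives C_1=-7, C_2=-1.

x_1(t) = te^(4t) + 4e^(4t), x_2(t) = e^(4t)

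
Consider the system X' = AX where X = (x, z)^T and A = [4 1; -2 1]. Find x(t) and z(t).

x(t) = C_1e^(3t) + C_2e^(2t), z(t) = -C_1e^(3t) - 2C_2e^(2t)

Coefficient matrix A = [[4, 1], [-2, 1]].
Characteristic polynomial det(A - λI) = λ^2 - 5λ + 6 = 0.
Eigenvalues λ = 3, 2.
For λ=3: (A-λI) row 1 is [1, 1], so an eigenvector is (1, -1).
For λ=2: (A-λI) row 1 is [2, 1], so an eigenvector is (1, -2).
General solution: C_1e^(3t)(1,-1) + C_2e^(2t)(1,-2).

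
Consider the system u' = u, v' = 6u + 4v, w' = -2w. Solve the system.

u(t) = -K_2e^(t), v(t) = -K_1e^(4t) + 2K_2e^(t), w(t) = K_3e^(-2t)

Coefficient matrix A = [[1, 0, 0], [6, 4, 0], [0, 0, -2]].
det(A - λI) = 0 gives eigenvalues λ = 4, 1, -2.
For λ=4: eigenvector (0,-1,0).
For λ=1: eigenvector (-1,2,0).
For λ=-2: eigenvector (0,0,1).
General solution: K_1e^(4t)(0,-1,0) + K_2e^(t)(-1,2,0) + K_3e^(-2t)(0,0,1).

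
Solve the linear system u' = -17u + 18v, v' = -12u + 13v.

Coefficient matrix A = [[-17, 18], [-12, 13]].
Characteristic polynomial det(A - λI) = λ^2 + 4λ - 5 = 0.
Eigenvalues λ = 1, -5.
For λ=1: (A-λI) row 1 is [-18, 18], so an eigenvector is (1, 1).
For λ=-5: (A-λI) row 1 is [-12, 18], so an eigenvector is (-3, -2).
General solution: C_1e^(t)(1,1) + C_2e^(-5t)(-3,-2).

u(t) = C_1e^(t) - 3C_2e^(-5t), v(t) = C_1e^(t) - 2C_2e^(-5t)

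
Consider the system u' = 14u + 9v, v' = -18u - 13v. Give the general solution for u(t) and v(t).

Coefficient matrix A = [[14, 9], [-18, -13]].
Characteristic polynomial det(A - λI) = λ^2 - λ - 20 = 0.
Eigenvalues λ = 5, -4.
For λ=5: (A-λI) row 1 is [9, 9], so an eigenvector is (-1, 1).
For λ=-4: (A-λI) row 1 is [18, 9], so an eigenvector is (-1, 2).
General solution: C_1e^(5t)(-1,1) + C_2e^(-4t)(-1,2).

u(t) = -C_1e^(5t) - C_2e^(-4t), v(t) = C_1e^(5t) + 2C_2e^(-4t)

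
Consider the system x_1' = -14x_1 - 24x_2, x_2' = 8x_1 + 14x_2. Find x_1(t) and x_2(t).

Coefficient matrix A = [[-14, -24], [8, 14]].
Characteristic polynomial det(A - λI) = λ^2 - 4 = 0.
Eigenvalues λ = -2, 2.
For λ=-2: (A-λI) row 1 is [-12, -24], so an eigenvector is (-2, 1).
For λ=2: (A-λI) row 1 is [-16, -24], so an eigenvector is (-3, 2).
General solution: K_1e^(-2t)(-2,1) + K_2e^(2t)(-3,2).

x_1(t) = -2K_1e^(-2t) - 3K_2e^(2t), x_2(t) = K_1e^(-2t) + 2K_2e^(2t)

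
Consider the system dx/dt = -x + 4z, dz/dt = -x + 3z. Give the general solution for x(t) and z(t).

Coefficient matrix A = [[-1, 4], [-1, 3]].
Characteristic polynomial det(A - λI) = λ^2 - 2λ + 1 = 0.
Single eigenvalue λ = 1 with algebraic multiplicity 2.
Eigenvector v = (2,1); generalized eigenvector w with (A-λI)w=v is (-3,-1).
General solution: e^(t)[C_1·v + C_2·(t·v + w)].

x(t) = 2C_1e^(t) + 2C_2te^(t) - 3C_2e^(t), z(t) = C_1e^(t) + C_2te^(t) - C_2e^(t)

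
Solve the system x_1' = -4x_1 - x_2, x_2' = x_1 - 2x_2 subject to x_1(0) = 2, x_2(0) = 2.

Coefficient matrix A = [[-4, -1], [1, -2]].
Characteristic polynomial det(A - λI) = λ^2 + 6λ + 9 = 0.
Single eigenvalue λ = -3 with algebraic multiplicity 2.
Eigenvector v = (1,-1); generalized eigenvector w with (A-λI)w=v is (-3,2).
General solution: e^(-3t)[C_1·v + C_2·(t·v + w)].
Applying x_1(0)=2, x_2(0)=2 gives C_1=-10, C_2=-4.

x_1(t) = -4te^(-3t) + 2e^(-3t), x_2(t) = 4te^(-3t) + 2e^(-3t)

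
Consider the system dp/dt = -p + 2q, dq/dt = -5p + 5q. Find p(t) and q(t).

Coefficient matrix A = [[-1, 2], [-5, 5]].
Characteristic polynomial det(A - λI) = λ^2 - 4λ + 5 = 0.
Eigenvalues λ = 2 ± i (complex conjugate pair).
For λ=2+i: an eigenvector is (-1,-1) - i(1,2) = (-1 - i, -1 - 2i).
A real fundamental pair from Re and Im of e^((2+i)t)v: X_1 = e^(2t)(cos(t)·(-1,-1) + sin(t)·(1,2)), X_2 = e^(2t)(sin(t)·(-1,-1) - cos(t)·(1,2)).
General solution: K_1X_1 + K_2X_2.

p(t) = K_1e^(2t)sin(t) - K_1e^(2t)cos(t) - K_2e^(2t)sin(t) - K_2e^(2t)cos(t), q(t) = 2K_1e^(2t)sin(t) - K_1e^(2t)cos(t) - K_2e^(2t)sin(t) - 2K_2e^(2t)cos(t)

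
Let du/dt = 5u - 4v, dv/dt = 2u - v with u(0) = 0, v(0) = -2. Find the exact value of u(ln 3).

A = [[5,-4],[2,-1]]; eigenvalues λ = 3, 1.
Eigenvectors: (-2,-1) for λ=3, (-1,-1) for λ=1.
From the initial condition, c_1 = -2, c_2 = 4.
u(ln 3) = (-2)(3^3)(-2) + (4)(3^1)(-1) = 96.

96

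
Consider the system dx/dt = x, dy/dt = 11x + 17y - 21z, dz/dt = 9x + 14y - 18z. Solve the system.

Coefficient matrix A = [[1, 0, 0], [11, 17, -21], [9, 14, -18]].
det(A - λI) = 0 gives eigenvalues λ = 1, 3, -4.
For λ=1: eigenvector (1,-2,-1).
For λ=3: eigenvector (0,3,2).
For λ=-4: eigenvector (0,-1,-1).
General solution: c_1e^(t)(1,-2,-1) + c_2e^(3t)(0,3,2) + c_3e^(-4t)(0,-1,-1).

x(t) = c_1e^(t), y(t) = -2c_1e^(t) + 3c_2e^(3t) - c_3e^(-4t), z(t) = -c_1e^(t) + 2c_2e^(3t) - c_3e^(-4t)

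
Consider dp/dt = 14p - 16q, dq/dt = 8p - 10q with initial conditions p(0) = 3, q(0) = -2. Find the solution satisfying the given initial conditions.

Coefficient matrix A = [[14, -16], [8, -10]].
Characteristic polynomial det(A - λI) = λ^2 - 4λ - 12 = 0.
Eigenvalues λ = -2, 6.
For λ=-2: (A-λI) row 1 is [16, -16], so an eigenvector is (1, 1).
For λ=6: (A-λI) row 1 is [8, -16], so an eigenvector is (2, 1).
General solution: C_1e^(-2t)(1,1) + C_2e^(6t)(2,1).
Applying p(0)=3, q(0)=-2 gives C_1=-7, C_2=5.

p(t) = 10e^(6t) - 7e^(-2t), q(t) = 5e^(6t) - 7e^(-2t)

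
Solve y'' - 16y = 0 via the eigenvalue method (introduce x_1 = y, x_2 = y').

Let x_1 = y, x_2 = y'. Then x_1' = x_2 and x_2' = 16x_1.
A = [[0,1],[16,0]]; det(A-λI) = λ^2 - 16.
Eigenvalues λ = 4, -4 with eigenvectors (1,4), (1,-4).

y(t) = c_1e^(4t) + c_2e^(-4t)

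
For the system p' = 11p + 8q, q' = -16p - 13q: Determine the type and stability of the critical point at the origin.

saddle

A = [[11,8],[-16,-13]]; det(A-λI) = λ^2 + 2λ - 15.
λ = 3, -5: opposite signs.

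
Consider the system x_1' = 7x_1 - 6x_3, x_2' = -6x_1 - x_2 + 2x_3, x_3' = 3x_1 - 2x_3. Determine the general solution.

x_1(t) = K_1e^(t) - 2K_2e^(4t), x_2(t) = -2K_1e^(t) + 2K_2e^(4t) + K_3e^(-t), x_3(t) = K_1e^(t) - K_2e^(4t)

Coefficient matrix A = [[7, 0, -6], [-6, -1, 2], [3, 0, -2]].
det(A - λI) = 0 gives eigenvalues λ = 1, 4, -1.
For λ=1: eigenvector (1,-2,1).
For λ=4: eigenvector (-2,2,-1).
For λ=-1: eigenvector (0,1,0).
General solution: K_1e^(t)(1,-2,1) + K_2e^(4t)(-2,2,-1) + K_3e^(-t)(0,1,0).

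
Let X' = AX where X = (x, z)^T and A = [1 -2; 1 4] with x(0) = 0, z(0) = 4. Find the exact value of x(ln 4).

-384

A = [[1,-2],[1,4]]; eigenvalues λ = 2, 3.
Eigenvectors: (-2,1) for λ=2, (-1,1) for λ=3.
From the initial condition, c_1 = -4, c_2 = 8.
x(ln 4) = (-4)(4^2)(-2) + (8)(4^3)(-1) = -384.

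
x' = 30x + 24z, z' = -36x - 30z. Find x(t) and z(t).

Coefficient matrix A = [[30, 24], [-36, -30]].
Characteristic polynomial det(A - λI) = λ^2 - 36 = 0.
Eigenvalues λ = 6, -6.
For λ=6: (A-λI) row 1 is [24, 24], so an eigenvector is (-1, 1).
For λ=-6: (A-λI) row 1 is [36, 24], so an eigenvector is (2, -3).
General solution: K_1e^(6t)(-1,1) + K_2e^(-6t)(2,-3).

x(t) = -K_1e^(6t) + 2K_2e^(-6t), z(t) = K_1e^(6t) - 3K_2e^(-6t)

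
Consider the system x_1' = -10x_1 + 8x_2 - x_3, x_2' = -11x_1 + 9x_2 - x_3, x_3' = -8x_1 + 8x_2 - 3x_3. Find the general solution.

Coefficient matrix A = [[-10, 8, -1], [-11, 9, -1], [-8, 8, -3]].
det(A - λI) = 0 gives eigenvalues λ = -3, 1, -2.
For λ=-3: eigenvector (1,1,1).
For λ=1: eigenvector (2,3,2).
For λ=-2: eigenvector (1,1,0).
General solution: C_1e^(-3t)(1,1,1) + C_2e^(t)(2,3,2) + C_3e^(-2t)(1,1,0).

x_1(t) = C_1e^(-3t) + 2C_2e^(t) + C_3e^(-2t), x_2(t) = C_1e^(-3t) + 3C_2e^(t) + C_3e^(-2t), x_3(t) = C_1e^(-3t) + 2C_2e^(t)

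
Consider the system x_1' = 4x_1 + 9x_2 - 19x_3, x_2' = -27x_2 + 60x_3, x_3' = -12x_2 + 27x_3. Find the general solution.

x_1(t) = C_1e^(4t) + C_2e^(3t) - C_3e^(-3t), x_2(t) = 2C_2e^(3t) + 5C_3e^(-3t), x_3(t) = C_2e^(3t) + 2C_3e^(-3t)

Coefficient matrix A = [[4, 9, -19], [0, -27, 60], [0, -12, 27]].
det(A - λI) = 0 gives eigenvalues λ = 4, 3, -3.
For λ=4: eigenvector (1,0,0).
For λ=3: eigenvector (1,2,1).
For λ=-3: eigenvector (-1,5,2).
General solution: C_1e^(4t)(1,0,0) + C_2e^(3t)(1,2,1) + C_3e^(-3t)(-1,5,2).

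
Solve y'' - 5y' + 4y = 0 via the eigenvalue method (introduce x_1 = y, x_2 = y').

y(t) = C_1e^(t) + C_2e^(4t)

Let x_1 = y, x_2 = y'. Then x_1' = x_2 and x_2' = -4x_1 + 5x_2.
A = [[0,1],[-4,5]]; det(A-λI) = λ^2 - 5λ + 4.
Eigenvalues λ = 1, 4 with eigenvectors (1,1), (1,4).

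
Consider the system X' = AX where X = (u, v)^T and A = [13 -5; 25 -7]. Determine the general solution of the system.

Coefficient matrix A = [[13, -5], [25, -7]].
Characteristic polynomial det(A - λI) = λ^2 - 6λ + 34 = 0.
Eigenvalues λ = 3 ± 5i (complex conjugate pair).
For λ=3+5i: an eigenvector is (-1,-2) - i(0,-1) = (-1, -2 + i).
A real fundamental pair from Re and Im of e^((3+5i)t)v: X_1 = e^(3t)(cos(5t)·(-1,-2) + sin(5t)·(0,-1)), X_2 = e^(3t)(sin(5t)·(-1,-2) - cos(5t)·(0,-1)).
General solution: c_1X_1 + c_2X_2.

u(t) = -c_1e^(3t)cos(5t) - c_2e^(3t)sin(5t), v(t) = -c_1e^(3t)sin(5t) - 2c_1e^(3t)cos(5t) - 2c_2e^(3t)sin(5t) + c_2e^(3t)cos(5t)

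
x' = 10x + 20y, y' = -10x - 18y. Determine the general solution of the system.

x(t) = C_1e^(-4t)sin(2t) + 3C_1e^(-4t)cos(2t) + 3C_2e^(-4t)sin(2t) - C_2e^(-4t)cos(2t), y(t) = -C_1e^(-4t)sin(2t) - 2C_1e^(-4t)cos(2t) - 2C_2e^(-4t)sin(2t) + C_2e^(-4t)cos(2t)

Coefficient matrix A = [[10, 20], [-10, -18]].
Characteristic polynomial det(A - λI) = λ^2 + 8λ + 20 = 0.
Eigenvalues λ = -4 ± 2i (complex conjugate pair).
For λ=-4+2i: an eigenvector is (3,-2) - i(1,-1) = (3 - i, -2 + i).
A real fundamental pair from Re and Im of e^((-4+2i)t)v: X_1 = e^(-4t)(cos(2t)·(3,-2) + sin(2t)·(1,-1)), X_2 = e^(-4t)(sin(2t)·(3,-2) - cos(2t)·(1,-1)).
General solution: C_1X_1 + C_2X_2.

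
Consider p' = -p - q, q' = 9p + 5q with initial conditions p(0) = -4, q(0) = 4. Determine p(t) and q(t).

p(t) = 8te^(2t) - 4e^(2t), q(t) = -24te^(2t) + 4e^(2t)

Coefficient matrix A = [[-1, -1], [9, 5]].
Characteristic polynomial det(A - λI) = λ^2 - 4λ + 4 = 0.
Single eigenvalue λ = 2 with algebraic multiplicity 2.
Eigenvector v = (-1,3); generalized eigenvector w with (A-λI)w=v is (0,1).
General solution: e^(2t)[c_1·v + c_2·(t·v + w)].
Applying p(0)=-4, q(0)=4 gives c_1=4, c_2=-8.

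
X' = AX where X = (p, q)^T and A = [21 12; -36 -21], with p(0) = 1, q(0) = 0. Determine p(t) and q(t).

p(t) = 4e^(3t) - 3e^(-3t), q(t) = -6e^(3t) + 6e^(-3t)

Coefficient matrix A = [[21, 12], [-36, -21]].
Characteristic polynomial det(A - λI) = λ^2 - 9 = 0.
Eigenvalues λ = -3, 3.
For λ=-3: (A-λI) row 1 is [24, 12], so an eigenvector is (1, -2).
For λ=3: (A-λI) row 1 is [18, 12], so an eigenvector is (2, -3).
General solution: C_1e^(-3t)(1,-2) + C_2e^(3t)(2,-3).
Applying p(0)=1, q(0)=0 gives C_1=-3, C_2=2.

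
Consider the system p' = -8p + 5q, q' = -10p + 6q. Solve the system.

Coefficient matrix A = [[-8, 5], [-10, 6]].
Characteristic polynomial det(A - λI) = λ^2 + 2λ + 2 = 0.
Eigenvalues λ = -1 ± i (complex conjugate pair).
For λ=-1+i: an eigenvector is (2,3) - i(1,1) = (2 - i, 3 - i).
A real fundamental pair from Re and Im of e^((-1+i)t)v: X_1 = e^(-t)(cos(t)·(2,3) + sin(t)·(1,1)), X_2 = e^(-t)(sin(t)·(2,3) - cos(t)·(1,1)).
General solution: K_1X_1 + K_2X_2.

p(t) = K_1e^(-t)sin(t) + 2K_1e^(-t)cos(t) + 2K_2e^(-t)sin(t) - K_2e^(-t)cos(t), q(t) = K_1e^(-t)sin(t) + 3K_1e^(-t)cos(t) + 3K_2e^(-t)sin(t) - K_2e^(-t)cos(t)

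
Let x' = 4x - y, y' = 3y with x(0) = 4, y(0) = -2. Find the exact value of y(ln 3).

A = [[4,-1],[0,3]]; eigenvalues λ = 3, 4.
Eigenvectors: (1,1) for λ=3, (-1,0) for λ=4.
From the initial condition, c_1 = -2, c_2 = -6.
y(ln 3) = (-2)(3^3)(1) + (-6)(3^4)(0) = -54.

-54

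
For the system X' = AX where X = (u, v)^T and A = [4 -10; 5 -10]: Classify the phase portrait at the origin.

stable spiral

A = [[4,-10],[5,-10]]; det(A-λI) = λ^2 + 6λ + 10.
λ = -3 ± i: negative real part.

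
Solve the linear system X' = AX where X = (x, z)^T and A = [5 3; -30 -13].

x(t) = c_1e^(-4t)sin(3t) - c_2e^(-4t)cos(3t), z(t) = -3c_1e^(-4t)sin(3t) + c_1e^(-4t)cos(3t) + c_2e^(-4t)sin(3t) + 3c_2e^(-4t)cos(3t)

Coefficient matrix A = [[5, 3], [-30, -13]].
Characteristic polynomial det(A - λI) = λ^2 + 8λ + 25 = 0.
Eigenvalues λ = -4 ± 3i (complex conjugate pair).
For λ=-4+3i: an eigenvector is (0,1) - i(1,-3) = (0 - i, 1 + 3i).
A real fundamental pair from Re and Im of e^((-4+3i)t)v: X_1 = e^(-4t)(cos(3t)·(0,1) + sin(3t)·(1,-3)), X_2 = e^(-4t)(sin(3t)·(0,1) - cos(3t)·(1,-3)).
General solution: c_1X_1 + c_2X_2.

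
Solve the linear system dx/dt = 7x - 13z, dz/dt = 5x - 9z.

Coefficient matrix A = [[7, -13], [5, -9]].
Characteristic polynomial det(A - λI) = λ^2 + 2λ + 2 = 0.
Eigenvalues λ = -1 ± i (complex conjugate pair).
For λ=-1+i: an eigenvector is (-3,-2) - i(2,1) = (-3 - 2i, -2 - i).
A real fundamental pair from Re and Im of e^((-1+i)t)v: X_1 = e^(-t)(cos(t)·(-3,-2) + sin(t)·(2,1)), X_2 = e^(-t)(sin(t)·(-3,-2) - cos(t)·(2,1)).
General solution: c_1X_1 + c_2X_2.

x(t) = 2c_1e^(-t)sin(t) - 3c_1e^(-t)cos(t) - 3c_2e^(-t)sin(t) - 2c_2e^(-t)cos(t), z(t) = c_1e^(-t)sin(t) - 2c_1e^(-t)cos(t) - 2c_2e^(-t)sin(t) - c_2e^(-t)cos(t)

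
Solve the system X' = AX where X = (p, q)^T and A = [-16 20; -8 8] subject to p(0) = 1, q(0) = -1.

Coefficient matrix A = [[-16, 20], [-8, 8]].
Characteristic polynomial det(A - λI) = λ^2 + 8λ + 32 = 0.
Eigenvalues λ = -4 ± 4i (complex conjugate pair).
For λ=-4+4i: an eigenvector is (2,1) - i(-1,-1) = (2 + i, 1 + i).
A real fundamental pair from Re and Im of e^((-4+4i)t)v: X_1 = e^(-4t)(cos(4t)·(2,1) + sin(4t)·(-1,-1)), X_2 = e^(-4t)(sin(4t)·(2,1) - cos(4t)·(-1,-1)).
General solution: C_1X_1 + C_2X_2.
Applying p(0)=1, q(0)=-1 gives C_1=2, C_2=-3.

p(t) = -8e^(-4t)sin(4t) + e^(-4t)cos(4t), q(t) = -5e^(-4t)sin(4t) - e^(-4t)cos(4t)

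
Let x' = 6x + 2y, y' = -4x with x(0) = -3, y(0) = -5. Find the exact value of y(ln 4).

A = [[6,2],[-4,0]]; eigenvalues λ = 2, 4.
Eigenvectors: (-1,2) for λ=2, (-1,1) for λ=4.
From the initial condition, c_1 = -8, c_2 = 11.
y(ln 4) = (-8)(4^2)(2) + (11)(4^4)(1) = 2560.

2560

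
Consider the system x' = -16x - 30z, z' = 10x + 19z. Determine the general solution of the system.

Coefficient matrix A = [[-16, -30], [10, 19]].
Characteristic polynomial det(A - λI) = λ^2 - 3λ - 4 = 0.
Eigenvalues λ = 4, -1.
For λ=4: (A-λI) row 1 is [-20, -30], so an eigenvector is (3, -2).
For λ=-1: (A-λI) row 1 is [-15, -30], so an eigenvector is (2, -1).
General solution: c_1e^(4t)(3,-2) + c_2e^(-t)(2,-1).

x(t) = 3c_1e^(4t) + 2c_2e^(-t), z(t) = -2c_1e^(4t) - c_2e^(-t)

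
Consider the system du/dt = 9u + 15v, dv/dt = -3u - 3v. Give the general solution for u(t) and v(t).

u(t) = 2C_1e^(3t)sin(3t) + C_1e^(3t)cos(3t) + C_2e^(3t)sin(3t) - 2C_2e^(3t)cos(3t), v(t) = -C_1e^(3t)sin(3t) + C_2e^(3t)cos(3t)

Coefficient matrix A = [[9, 15], [-3, -3]].
Characteristic polynomial det(A - λI) = λ^2 - 6λ + 18 = 0.
Eigenvalues λ = 3 ± 3i (complex conjugate pair).
For λ=3+3i: an eigenvector is (1,0) - i(2,-1) = (1 - 2i, 0 + i).
A real fundamental pair from Re and Im of e^((3+3i)t)v: X_1 = e^(3t)(cos(3t)·(1,0) + sin(3t)·(2,-1)), X_2 = e^(3t)(sin(3t)·(1,0) - cos(3t)·(2,-1)).
General solution: C_1X_1 + C_2X_2.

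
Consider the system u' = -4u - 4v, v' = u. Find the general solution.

u(t) = -2c_1e^(-2t) - 2c_2te^(-2t) - 3c_2e^(-2t), v(t) = c_1e^(-2t) + c_2te^(-2t) + 2c_2e^(-2t)

Coefficient matrix A = [[-4, -4], [1, 0]].
Characteristic polynomial det(A - λI) = λ^2 + 4λ + 4 = 0.
Single eigenvalue λ = -2 with algebraic multiplicity 2.
Eigenvector v = (-2,1); generalized eigenvector w with (A-λI)w=v is (-3,2).
General solution: e^(-2t)[c_1·v + c_2·(t·v + w)].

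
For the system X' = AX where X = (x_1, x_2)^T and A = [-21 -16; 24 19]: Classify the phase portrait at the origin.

A = [[-21,-16],[24,19]]; det(A-λI) = λ^2 + 2λ - 15.
λ = 3, -5: opposite signs.

saddle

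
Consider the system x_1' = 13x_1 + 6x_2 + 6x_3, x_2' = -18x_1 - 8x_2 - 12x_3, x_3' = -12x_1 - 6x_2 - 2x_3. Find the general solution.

Coefficient matrix A = [[13, 6, 6], [-18, -8, -12], [-12, -6, -2]].
det(A - λI) = 0 gives eigenvalues λ = -2, 4, 1.
For λ=-2: eigenvector (-2,4,1).
For λ=4: eigenvector (0,1,-1).
For λ=1: eigenvector (1,-2,0).
General solution: c_1e^(-2t)(-2,4,1) + c_2e^(4t)(0,1,-1) + c_3e^(t)(1,-2,0).

x_1(t) = -2c_1e^(-2t) + c_3e^(t), x_2(t) = 4c_1e^(-2t) + c_2e^(4t) - 2c_3e^(t), x_3(t) = c_1e^(-2t) - c_2e^(4t)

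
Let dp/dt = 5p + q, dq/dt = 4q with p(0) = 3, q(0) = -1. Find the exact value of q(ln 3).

-81

A = [[5,1],[0,4]]; eigenvalues λ = 4, 5.
Eigenvectors: (1,-1) for λ=4, (-1,0) for λ=5.
From the initial condition, c_1 = 1, c_2 = -2.
q(ln 3) = (1)(3^4)(-1) + (-2)(3^5)(0) = -81.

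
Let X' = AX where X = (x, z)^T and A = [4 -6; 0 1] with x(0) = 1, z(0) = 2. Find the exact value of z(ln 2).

4

A = [[4,-6],[0,1]]; eigenvalues λ = 4, 1.
Eigenvectors: (1,0) for λ=4, (-2,-1) for λ=1.
From the initial condition, c_1 = -3, c_2 = -2.
z(ln 2) = (-3)(2^4)(0) + (-2)(2^1)(-1) = 4.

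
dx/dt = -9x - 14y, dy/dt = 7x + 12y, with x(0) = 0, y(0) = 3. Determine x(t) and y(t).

Coefficient matrix A = [[-9, -14], [7, 12]].
Characteristic polynomial det(A - λI) = λ^2 - 3λ - 10 = 0.
Eigenvalues λ = 5, -2.
For λ=5: (A-λI) row 1 is [-14, -14], so an eigenvector is (-1, 1).
For λ=-2: (A-λI) row 1 is [-7, -14], so an eigenvector is (2, -1).
General solution: C_1e^(5t)(-1,1) + C_2e^(-2t)(2,-1).
Applying x(0)=0, y(0)=3 gives C_1=6, C_2=3.

x(t) = -6e^(5t) + 6e^(-2t), y(t) = 6e^(5t) - 3e^(-2t)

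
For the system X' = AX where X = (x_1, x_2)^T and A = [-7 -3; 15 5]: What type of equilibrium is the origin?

stable spiral

A = [[-7,-3],[15,5]]; det(A-λI) = λ^2 + 2λ + 10.
λ = -1 ± 3i: negative real part.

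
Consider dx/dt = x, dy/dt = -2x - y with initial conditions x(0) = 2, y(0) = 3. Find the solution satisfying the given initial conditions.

Coefficient matrix A = [[1, 0], [-2, -1]].
Characteristic polynomial det(A - λI) = λ^2 - 1 = 0.
Eigenvalues λ = 1, -1.
For λ=1: (A-λI) row 2 is [-2, -2], so an eigenvector is (1, -1).
For λ=-1: (A-λI) row 1 is [2, 0], so an eigenvector is (0, -1).
General solution: K_1e^(t)(1,-1) + K_2e^(-t)(0,-1).
Applying x(0)=2, y(0)=3 gives K_1=2, K_2=-5.

x(t) = 2e^(t), y(t) = -2e^(t) + 5e^(-t)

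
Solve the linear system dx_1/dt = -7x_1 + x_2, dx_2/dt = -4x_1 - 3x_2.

x_1(t) = -c_1e^(-5t) - c_2te^(-5t) + c_2e^(-5t), x_2(t) = -2c_1e^(-5t) - 2c_2te^(-5t) + c_2e^(-5t)

Coefficient matrix A = [[-7, 1], [-4, -3]].
Characteristic polynomial det(A - λI) = λ^2 + 10λ + 25 = 0.
Single eigenvalue λ = -5 with algebraic multiplicity 2.
Eigenvector v = (-1,-2); generalized eigenvector w with (A-λI)w=v is (1,1).
General solution: e^(-5t)[c_1·v + c_2·(t·v + w)].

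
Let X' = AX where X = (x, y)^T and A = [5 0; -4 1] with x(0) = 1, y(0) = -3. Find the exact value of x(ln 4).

A = [[5,0],[-4,1]]; eigenvalues λ = 1, 5.
Eigenvectors: (0,1) for λ=1, (-1,1) for λ=5.
From the initial condition, c_1 = -2, c_2 = -1.
x(ln 4) = (-2)(4^1)(0) + (-1)(4^5)(-1) = 1024.

1024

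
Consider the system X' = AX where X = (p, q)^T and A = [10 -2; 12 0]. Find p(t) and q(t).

p(t) = C_1e^(4t) - C_2e^(6t), q(t) = 3C_1e^(4t) - 2C_2e^(6t)

Coefficient matrix A = [[10, -2], [12, 0]].
Characteristic polynomial det(A - λI) = λ^2 - 10λ + 24 = 0.
Eigenvalues λ = 4, 6.
For λ=4: (A-λI) row 1 is [6, -2], so an eigenvector is (1, 3).
For λ=6: (A-λI) row 1 is [4, -2], so an eigenvector is (-1, -2).
General solution: C_1e^(4t)(1,3) + C_2e^(6t)(-1,-2).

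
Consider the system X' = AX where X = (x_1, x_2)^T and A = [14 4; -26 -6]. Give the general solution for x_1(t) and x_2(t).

Coefficient matrix A = [[14, 4], [-26, -6]].
Characteristic polynomial det(A - λI) = λ^2 - 8λ + 20 = 0.
Eigenvalues λ = 4 ± 2i (complex conjugate pair).
For λ=4+2i: an eigenvector is (-1,2) - i(-1,3) = (-1 + i, 2 - 3i).
A real fundamental pair from Re and Im of e^((4+2i)t)v: X_1 = e^(4t)(cos(2t)·(-1,2) + sin(2t)·(-1,3)), X_2 = e^(4t)(sin(2t)·(-1,2) - cos(2t)·(-1,3)).
General solution: K_1X_1 + K_2X_2.

x_1(t) = -K_1e^(4t)sin(2t) - K_1e^(4t)cos(2t) - K_2e^(4t)sin(2t) + K_2e^(4t)cos(2t), x_2(t) = 3K_1e^(4t)sin(2t) + 2K_1e^(4t)cos(2t) + 2K_2e^(4t)sin(2t) - 3K_2e^(4t)cos(2t)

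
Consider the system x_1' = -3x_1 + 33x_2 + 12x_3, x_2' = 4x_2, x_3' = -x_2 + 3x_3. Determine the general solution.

x_1(t) = C_1e^(-3t) + 3C_2e^(4t) + 2C_3e^(3t), x_2(t) = C_2e^(4t), x_3(t) = -C_2e^(4t) + C_3e^(3t)

Coefficient matrix A = [[-3, 33, 12], [0, 4, 0], [0, -1, 3]].
det(A - λI) = 0 gives eigenvalues λ = -3, 4, 3.
For λ=-3: eigenvector (1,0,0).
For λ=4: eigenvector (3,1,-1).
For λ=3: eigenvector (2,0,1).
General solution: C_1e^(-3t)(1,0,0) + C_2e^(4t)(3,1,-1) + C_3e^(3t)(2,0,1).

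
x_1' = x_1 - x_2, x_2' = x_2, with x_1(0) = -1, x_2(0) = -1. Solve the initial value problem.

Coefficient matrix A = [[1, -1], [0, 1]].
Characteristic polynomial det(A - λI) = λ^2 - 2λ + 1 = 0.
Single eigenvalue λ = 1 with algebraic multiplicity 2.
Eigenvector v = (-1,0); generalized eigenvector w with (A-λI)w=v is (3,1).
General solution: e^(t)[c_1·v + c_2·(t·v + w)].
Applying x_1(0)=-1, x_2(0)=-1 gives c_1=-2, c_2=-1.

x_1(t) = te^(t) - e^(t), x_2(t) = -e^(t)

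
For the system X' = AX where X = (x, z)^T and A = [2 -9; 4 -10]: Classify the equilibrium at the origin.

stable improper node

A = [[2,-9],[4,-10]]; det(A-λI) = λ^2 + 8λ + 16.
repeated λ = -4 with a single eigenvector.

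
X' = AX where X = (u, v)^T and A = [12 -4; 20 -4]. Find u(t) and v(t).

Coefficient matrix A = [[12, -4], [20, -4]].
Characteristic polynomial det(A - λI) = λ^2 - 8λ + 32 = 0.
Eigenvalues λ = 4 ± 4i (complex conjugate pair).
For λ=4+4i: an eigenvector is (-1,-2) - i(0,-1) = (-1, -2 + i).
A real fundamental pair from Re and Im of e^((4+4i)t)v: X_1 = e^(4t)(cos(4t)·(-1,-2) + sin(4t)·(0,-1)), X_2 = e^(4t)(sin(4t)·(-1,-2) - cos(4t)·(0,-1)).
General solution: C_1X_1 + C_2X_2.

u(t) = -C_1e^(4t)cos(4t) - C_2e^(4t)sin(4t), v(t) = -C_1e^(4t)sin(4t) - 2C_1e^(4t)cos(4t) - 2C_2e^(4t)sin(4t) + C_2e^(4t)cos(4t)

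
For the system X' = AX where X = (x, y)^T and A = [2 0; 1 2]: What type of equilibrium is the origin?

A = [[2,0],[1,2]]; det(A-λI) = λ^2 - 4λ + 4.
repeated λ = 2 with a single eigenvector.

unstable improper node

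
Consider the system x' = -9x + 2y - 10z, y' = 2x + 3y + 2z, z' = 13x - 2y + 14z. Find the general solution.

x(t) = K_1e^(3t) + K_2e^(t) - 2K_3e^(4t), y(t) = K_1e^(3t) + 2K_3e^(4t), z(t) = -K_1e^(3t) - K_2e^(t) + 3K_3e^(4t)

Coefficient matrix A = [[-9, 2, -10], [2, 3, 2], [13, -2, 14]].
det(A - λI) = 0 gives eigenvalues λ = 3, 1, 4.
For λ=3: eigenvector (1,1,-1).
For λ=1: eigenvector (1,0,-1).
For λ=4: eigenvector (-2,2,3).
General solution: K_1e^(3t)(1,1,-1) + K_2e^(t)(1,0,-1) + K_3e^(4t)(-2,2,3).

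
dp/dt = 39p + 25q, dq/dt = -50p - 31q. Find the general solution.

Coefficient matrix A = [[39, 25], [-50, -31]].
Characteristic polynomial det(A - λI) = λ^2 - 8λ + 41 = 0.
Eigenvalues λ = 4 ± 5i (complex conjugate pair).
For λ=4+5i: an eigenvector is (1,-1) - i(2,-3) = (1 - 2i, -1 + 3i).
A real fundamental pair from Re and Im of e^((4+5i)t)v: X_1 = e^(4t)(cos(5t)·(1,-1) + sin(5t)·(2,-3)), X_2 = e^(4t)(sin(5t)·(1,-1) - cos(5t)·(2,-3)).
General solution: c_1X_1 + c_2X_2.

p(t) = 2c_1e^(4t)sin(5t) + c_1e^(4t)cos(5t) + c_2e^(4t)sin(5t) - 2c_2e^(4t)cos(5t), q(t) = -3c_1e^(4t)sin(5t) - c_1e^(4t)cos(5t) - c_2e^(4t)sin(5t) + 3c_2e^(4t)cos(5t)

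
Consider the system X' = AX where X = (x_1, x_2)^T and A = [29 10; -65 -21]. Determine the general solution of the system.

Coefficient matrix A = [[29, 10], [-65, -21]].
Characteristic polynomial det(A - λI) = λ^2 - 8λ + 41 = 0.
Eigenvalues λ = 4 ± 5i (complex conjugate pair).
For λ=4+5i: an eigenvector is (1,-2) - i(1,-3) = (1 - i, -2 + 3i).
A real fundamental pair from Re and Im of e^((4+5i)t)v: X_1 = e^(4t)(cos(5t)·(1,-2) + sin(5t)·(1,-3)), X_2 = e^(4t)(sin(5t)·(1,-2) - cos(5t)·(1,-3)).
General solution: c_1X_1 + c_2X_2.

x_1(t) = c_1e^(4t)sin(5t) + c_1e^(4t)cos(5t) + c_2e^(4t)sin(5t) - c_2e^(4t)cos(5t), x_2(t) = -3c_1e^(4t)sin(5t) - 2c_1e^(4t)cos(5t) - 2c_2e^(4t)sin(5t) + 3c_2e^(4t)cos(5t)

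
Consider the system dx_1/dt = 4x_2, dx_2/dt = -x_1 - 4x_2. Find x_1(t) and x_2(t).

Coefficient matrix A = [[0, 4], [-1, -4]].
Characteristic polynomial det(A - λI) = λ^2 + 4λ + 4 = 0.
Single eigenvalue λ = -2 with algebraic multiplicity 2.
Eigenvector v = (-2,1); generalized eigenvector w with (A-λI)w=v is (-3,1).
General solution: e^(-2t)[K_1·v + K_2·(t·v + w)].

x_1(t) = -2K_1e^(-2t) - 2K_2te^(-2t) - 3K_2e^(-2t), x_2(t) = K_1e^(-2t) + K_2te^(-2t) + K_2e^(-2t)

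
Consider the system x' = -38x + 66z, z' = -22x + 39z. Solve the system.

x(t) = -3C_1e^(6t) - 2C_2e^(-5t), z(t) = -2C_1e^(6t) - C_2e^(-5t)

Coefficient matrix A = [[-38, 66], [-22, 39]].
Characteristic polynomial det(A - λI) = λ^2 - λ - 30 = 0.
Eigenvalues λ = 6, -5.
For λ=6: (A-λI) row 1 is [-44, 66], so an eigenvector is (-3, -2).
For λ=-5: (A-λI) row 1 is [-33, 66], so an eigenvector is (-2, -1).
General solution: C_1e^(6t)(-3,-2) + C_2e^(-5t)(-2,-1).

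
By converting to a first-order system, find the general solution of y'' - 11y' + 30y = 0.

Let x_1 = y, x_2 = y'. Then x_1' = x_2 and x_2' = -30x_1 + 11x_2.
A = [[0,1],[-30,11]]; det(A-λI) = λ^2 - 11λ + 30.
Eigenvalues λ = 5, 6 with eigenvectors (1,5), (1,6).

y(t) = C_1e^(5t) + C_2e^(6t)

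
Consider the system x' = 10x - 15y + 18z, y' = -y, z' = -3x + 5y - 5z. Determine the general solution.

x(t) = 3C_1e^(-t) + 3C_2e^(4t) - 2C_3e^(t), y(t) = C_1e^(-t), z(t) = -C_1e^(-t) - C_2e^(4t) + C_3e^(t)

Coefficient matrix A = [[10, -15, 18], [0, -1, 0], [-3, 5, -5]].
det(A - λI) = 0 gives eigenvalues λ = -1, 4, 1.
For λ=-1: eigenvector (3,1,-1).
For λ=4: eigenvector (3,0,-1).
For λ=1: eigenvector (-2,0,1).
General solution: C_1e^(-t)(3,1,-1) + C_2e^(4t)(3,0,-1) + C_3e^(t)(-2,0,1).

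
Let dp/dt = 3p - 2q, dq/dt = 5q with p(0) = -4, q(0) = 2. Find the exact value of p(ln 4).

-2176

A = [[3,-2],[0,5]]; eigenvalues λ = 3, 5.
Eigenvectors: (-1,0) for λ=3, (1,-1) for λ=5.
From the initial condition, c_1 = 2, c_2 = -2.
p(ln 4) = (2)(4^3)(-1) + (-2)(4^5)(1) = -2176.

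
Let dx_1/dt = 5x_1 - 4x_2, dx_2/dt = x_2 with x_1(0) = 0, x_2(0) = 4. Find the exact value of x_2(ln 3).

A = [[5,-4],[0,1]]; eigenvalues λ = 1, 5.
Eigenvectors: (-1,-1) for λ=1, (1,0) for λ=5.
From the initial condition, c_1 = -4, c_2 = -4.
x_2(ln 3) = (-4)(3^1)(-1) + (-4)(3^5)(0) = 12.

12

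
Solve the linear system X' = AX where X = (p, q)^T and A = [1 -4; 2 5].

p(t) = -K_1e^(3t)sin(2t) - K_1e^(3t)cos(2t) - K_2e^(3t)sin(2t) + K_2e^(3t)cos(2t), q(t) = K_1e^(3t)cos(2t) + K_2e^(3t)sin(2t)

Coefficient matrix A = [[1, -4], [2, 5]].
Characteristic polynomial det(A - λI) = λ^2 - 6λ + 13 = 0.
Eigenvalues λ = 3 ± 2i (complex conjugate pair).
For λ=3+2i: an eigenvector is (-1,1) - i(-1,0) = (-1 + i, 1).
A real fundamental pair from Re and Im of e^((3+2i)t)v: X_1 = e^(3t)(cos(2t)·(-1,1) + sin(2t)·(-1,0)), X_2 = e^(3t)(sin(2t)·(-1,1) - cos(2t)·(-1,0)).
General solution: K_1X_1 + K_2X_2.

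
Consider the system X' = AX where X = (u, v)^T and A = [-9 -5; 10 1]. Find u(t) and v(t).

Coefficient matrix A = [[-9, -5], [10, 1]].
Characteristic polynomial det(A - λI) = λ^2 + 8λ + 41 = 0.
Eigenvalues λ = -4 ± 5i (complex conjugate pair).
For λ=-4+5i: an eigenvector is (0,1) - i(-1,1) = (0 + i, 1 - i).
A real fundamental pair from Re and Im of e^((-4+5i)t)v: X_1 = e^(-4t)(cos(5t)·(0,1) + sin(5t)·(-1,1)), X_2 = e^(-4t)(sin(5t)·(0,1) - cos(5t)·(-1,1)).
General solution: K_1X_1 + K_2X_2.

u(t) = -K_1e^(-4t)sin(5t) + K_2e^(-4t)cos(5t), v(t) = K_1e^(-4t)sin(5t) + K_1e^(-4t)cos(5t) + K_2e^(-4t)sin(5t) - K_2e^(-4t)cos(5t)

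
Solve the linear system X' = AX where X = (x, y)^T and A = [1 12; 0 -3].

x(t) = 3C_1e^(-3t) + C_2e^(t), y(t) = -C_1e^(-3t)

Coefficient matrix A = [[1, 12], [0, -3]].
Characteristic polynomial det(A - λI) = λ^2 + 2λ - 3 = 0.
Eigenvalues λ = -3, 1.
For λ=-3: (A-λI) row 1 is [4, 12], so an eigenvector is (3, -1).
For λ=1: (A-λI) row 1 is [0, 12], so an eigenvector is (1, 0).
General solution: C_1e^(-3t)(3,-1) + C_2e^(t)(1,0).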